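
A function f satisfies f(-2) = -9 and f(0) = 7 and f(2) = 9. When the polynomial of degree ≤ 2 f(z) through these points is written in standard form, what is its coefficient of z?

9/2

Build the Lagrange basis polynomials:
L_0(z) = z(z - 2) / [8] = (1/8)z^2 - (1/4)z
L_1(z) = (z + 2)(z - 2) / [-4] = -(1/4)z^2 + 1
L_2(z) = (z + 2)z / [8] = (1/8)z^2 + (1/4)z
f(z) = (-9)·L_0 + 7·L_1 + 9·L_2
Only the coefficient of z is needed; take it from each L_i and combine:
(-9)·(-1/4) + 7·(0) + 9·(1/4) = 9/2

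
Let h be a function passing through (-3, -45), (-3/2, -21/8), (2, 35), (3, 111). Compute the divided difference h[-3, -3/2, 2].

-7/2

h[-3,-3/2] = (-21/8 - (-45)) / (-3/2 - (-3)) = 113/4
h[-3/2,2] = (35 - (-21/8)) / (2 - (-3/2)) = 43/4
h[-3,-3/2,2] = (43/4 - 113/4) / (2 - (-3)) = -7/2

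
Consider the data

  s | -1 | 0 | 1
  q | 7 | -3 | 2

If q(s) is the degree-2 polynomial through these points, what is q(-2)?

Evaluate each Lagrange basis at s = -2:
L_0(-2) = (-2)·(-3)/[(-1)·(-2)] = 3
L_1(-2) = (-1)·(-3)/[(1)·(-1)] = -3
L_2(-2) = (-1)·(-2)/[(2)·(1)] = 1
Sum: 7·(3) + (-3)·(-3) + 2·(1) = 32

32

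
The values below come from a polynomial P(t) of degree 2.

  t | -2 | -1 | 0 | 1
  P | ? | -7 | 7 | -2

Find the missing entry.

-44

The 3 known values determine P uniquely (degree ≤ 2).
Evaluate each Lagrange basis at t = -2:
L_0(-2) = (-2)·(-3)/[(-1)·(-2)] = 3
L_1(-2) = (-1)·(-3)/[(1)·(-1)] = -3
L_2(-2) = (-1)·(-2)/[(2)·(1)] = 1
Sum: (-7)·(3) + 7·(-3) + (-2)·(1) = -44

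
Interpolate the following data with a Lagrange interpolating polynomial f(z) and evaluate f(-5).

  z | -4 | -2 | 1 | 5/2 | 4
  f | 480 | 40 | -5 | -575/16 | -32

1075

L_0(-5) = (-3)·(-6)·(-15/2)·(-9)/[(-2)·(-5)·(-13/2)·(-8)] = 243/104
L_1(-5) = (-1)·(-6)·(-15/2)·(-9)/[(2)·(-3)·(-9/2)·(-6)] = -5/2
L_2(-5) = (-1)·(-3)·(-15/2)·(-9)/[(5)·(3)·(-3/2)·(-3)] = 3
L_3(-5) = (-1)·(-3)·(-6)·(-9)/[(13/2)·(9/2)·(3/2)·(-3/2)] = -32/13
L_4(-5) = (-1)·(-3)·(-6)·(-15/2)/[(8)·(6)·(3)·(3/2)] = 5/8
Sum: 480·(243/104) + 40·(-5/2) + (-5)·(3) + (-575/16)·(-32/13) + (-32)·(5/8) = 1075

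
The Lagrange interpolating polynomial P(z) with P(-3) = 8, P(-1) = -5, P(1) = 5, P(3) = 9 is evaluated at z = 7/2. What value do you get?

L_0(7/2) = (9/2)·(5/2)·(1/2)/[(-2)·(-4)·(-6)] = -15/128
L_1(7/2) = (13/2)·(5/2)·(1/2)/[(2)·(-2)·(-4)] = 65/128
L_2(7/2) = (13/2)·(9/2)·(1/2)/[(4)·(2)·(-2)] = -117/128
L_3(7/2) = (13/2)·(9/2)·(5/2)/[(6)·(4)·(2)] = 195/128
Sum: 8·(-15/128) + (-5)·(65/128) + 5·(-117/128) + 9·(195/128) = 725/128

725/128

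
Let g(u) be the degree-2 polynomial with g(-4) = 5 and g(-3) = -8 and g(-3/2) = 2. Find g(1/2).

352/5

L_0(1/2) = (7/2)·(2)/[(-1)·(-5/2)] = 14/5
L_1(1/2) = (9/2)·(2)/[(1)·(-3/2)] = -6
L_2(1/2) = (9/2)·(7/2)/[(5/2)·(3/2)] = 21/5
Sum: 5·(14/5) + (-8)·(-6) + 2·(21/5) = 352/5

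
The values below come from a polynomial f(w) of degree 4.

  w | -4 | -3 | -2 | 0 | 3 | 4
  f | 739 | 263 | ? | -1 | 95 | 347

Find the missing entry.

65

The 5 known values determine f uniquely (degree ≤ 4).
L_0(-2) = (1)·(-2)·(-5)·(-6)/[(-1)·(-4)·(-7)·(-8)] = -15/56
L_1(-2) = (2)·(-2)·(-5)·(-6)/[(1)·(-3)·(-6)·(-7)] = 20/21
L_2(-2) = (2)·(1)·(-5)·(-6)/[(4)·(3)·(-3)·(-4)] = 5/12
L_3(-2) = (2)·(1)·(-2)·(-6)/[(7)·(6)·(3)·(-1)] = -4/21
L_4(-2) = (2)·(1)·(-2)·(-5)/[(8)·(7)·(4)·(1)] = 5/56
Sum: 739·(-15/56) + 263·(20/21) + (-1)·(5/12) + 95·(-4/21) + 347·(5/56) = 65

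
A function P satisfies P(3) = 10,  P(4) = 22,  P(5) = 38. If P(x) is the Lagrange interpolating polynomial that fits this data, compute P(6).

L_0(6) = (2)·(1)/[(-1)·(-2)] = 1
L_1(6) = (3)·(1)/[(1)·(-1)] = -3
L_2(6) = (3)·(2)/[(2)·(1)] = 3
Sum: 10·(1) + 22·(-3) + 38·(3) = 58

58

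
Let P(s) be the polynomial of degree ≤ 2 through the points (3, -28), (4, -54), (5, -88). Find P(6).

Using Newton's divided-difference form:
P[3,4] = (-54 - (-28)) / (4 - 3) = -26
P[4,5] = (-88 - (-54)) / (5 - 4) = -34
P[3,4,5] = (-34 - (-26)) / (5 - 3) = -4
P(6) = -28 + (-26)·(3) + (-4)·(3)·(2) = -130

-130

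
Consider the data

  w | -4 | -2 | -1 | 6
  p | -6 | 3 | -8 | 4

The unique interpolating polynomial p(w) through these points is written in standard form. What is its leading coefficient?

227/336

Build the Lagrange basis polynomials:
L_0(w) = (w + 2)(w + 1)(w - 6) / [-60] = -(1/60)w^3 + (1/20)w^2 + (4/15)w + 1/5
L_1(w) = (w + 4)(w + 1)(w - 6) / [16] = (1/16)w^3 - (1/16)w^2 - (13/8)w - 3/2
L_2(w) = (w + 4)(w + 2)(w - 6) / [-21] = -(1/21)w^3 + (4/3)w + 16/7
L_3(w) = (w + 4)(w + 2)(w + 1) / [560] = (1/560)w^3 + (1/80)w^2 + (1/40)w + 1/70
p(w) = (-6)·L_0 + 3·L_1 + (-8)·L_2 + 4·L_3
Only the coefficient of w^3 is needed; take it from each L_i and combine:
(-6)·(-1/60) + 3·(1/16) + (-8)·(-1/21) + 4·(1/560) = 227/336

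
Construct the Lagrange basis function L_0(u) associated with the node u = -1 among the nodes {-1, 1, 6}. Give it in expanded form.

L_0(u) = (1/14)u^2 - (1/2)u + 3/7

L_0(u) = (u - 1)(u - 6) / [(-2)·(-7)]
       = (u^2 - 7u + 6) / (14)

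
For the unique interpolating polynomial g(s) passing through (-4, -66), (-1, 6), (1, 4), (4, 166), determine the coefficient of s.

L_0(s) = (s + 1)(s - 1)(s - 4) / [-120] = -(1/120)s^3 + (1/30)s^2 + (1/120)s - 1/30
L_1(s) = (s + 4)(s - 1)(s - 4) / [30] = (1/30)s^3 - (1/30)s^2 - (8/15)s + 8/15
L_2(s) = (s + 4)(s + 1)(s - 4) / [-30] = -(1/30)s^3 - (1/30)s^2 + (8/15)s + 8/15
L_3(s) = (s + 4)(s + 1)(s - 1) / [120] = (1/120)s^3 + (1/30)s^2 - (1/120)s - 1/30
g(s) = (-66)·L_0 + 6·L_1 + 4·L_2 + 166·L_3
Only the coefficient of s is needed; take it from each L_i and combine:
(-66)·(1/120) + 6·(-8/15) + 4·(8/15) + 166·(-1/120) = -3

-3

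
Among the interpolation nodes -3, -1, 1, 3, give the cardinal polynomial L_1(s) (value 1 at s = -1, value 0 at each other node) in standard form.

L_1(s) = (1/16)s^3 - (1/16)s^2 - (9/16)s + 9/16

L_1(s) = (s + 3)(s - 1)(s - 3) / [(2)·(-2)·(-4)]
       = (s^3 - s^2 - 9s + 9) / (16)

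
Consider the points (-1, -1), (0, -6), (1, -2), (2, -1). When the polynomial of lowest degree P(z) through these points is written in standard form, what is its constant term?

-6

Build the Lagrange basis polynomials:
L_0(z) = z(z - 1)(z - 2) / [-6] = -(1/6)z^3 + (1/2)z^2 - (1/3)z
L_1(z) = (z + 1)(z - 1)(z - 2) / [2] = (1/2)z^3 - z^2 - (1/2)z + 1
L_2(z) = (z + 1)z(z - 2) / [-2] = -(1/2)z^3 + (1/2)z^2 + z
L_3(z) = (z + 1)z(z - 1) / [6] = (1/6)z^3 - (1/6)z
P(z) = (-1)·L_0 + (-6)·L_1 + (-2)·L_2 + (-1)·L_3
Only the constant term is needed; take it from each L_i and combine:
(-1)·(0) + (-6)·(1) + (-2)·(0) + (-1)·(0) = -6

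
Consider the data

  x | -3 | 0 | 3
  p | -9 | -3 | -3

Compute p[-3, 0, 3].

-1/3

p[-3,0] = (-3 - (-9)) / (0 - (-3)) = 2
p[0,3] = (-3 - (-3)) / (3 - 0) = 0
p[-3,0,3] = (0 - 2) / (3 - (-3)) = -1/3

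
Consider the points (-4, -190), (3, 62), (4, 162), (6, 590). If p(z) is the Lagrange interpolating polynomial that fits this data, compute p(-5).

-378

Evaluate each Lagrange basis at z = -5:
L_0(-5) = (-8)·(-9)·(-11)/[(-7)·(-8)·(-10)] = 99/70
L_1(-5) = (-1)·(-9)·(-11)/[(7)·(-1)·(-3)] = -33/7
L_2(-5) = (-1)·(-8)·(-11)/[(8)·(1)·(-2)] = 11/2
L_3(-5) = (-1)·(-8)·(-9)/[(10)·(3)·(2)] = -6/5
Sum: (-190)·(99/70) + 62·(-33/7) + 162·(11/2) + 590·(-6/5) = -378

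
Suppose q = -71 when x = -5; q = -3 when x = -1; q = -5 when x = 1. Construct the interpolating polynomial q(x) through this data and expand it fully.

q(x) = -3x^2 - x - 1

Build the Lagrange basis polynomials:
L_0(x) = (x + 1)(x - 1) / [24] = (1/24)x^2 - 1/24
L_1(x) = (x + 5)(x - 1) / [-8] = -(1/8)x^2 - (1/2)x + 5/8
L_2(x) = (x + 5)(x + 1) / [12] = (1/12)x^2 + (1/2)x + 5/12
q(x) = (-71)·L_0 + (-3)·L_1 + (-5)·L_2
  (-71)·L_0(x) = -(71/24)x^2 + 71/24
  (-3)·L_1(x) = (3/8)x^2 + (3/2)x - 15/8
  (-5)·L_2(x) = -(5/12)x^2 - (5/2)x - 25/12
Adding term by term: -3x^2 - x - 1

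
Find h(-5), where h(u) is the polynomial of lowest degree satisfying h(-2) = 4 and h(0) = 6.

1

L_0(-5) = (-5)/[(-2)] = 5/2
L_1(-5) = (-3)/[(2)] = -3/2
Sum: 4·(5/2) + 6·(-3/2) = 1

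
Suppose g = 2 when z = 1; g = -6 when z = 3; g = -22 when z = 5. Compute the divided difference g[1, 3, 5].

g[1,3] = (-6 - 2) / (3 - 1) = -4
g[3,5] = (-22 - (-6)) / (5 - 3) = -8
g[1,3,5] = (-8 - (-4)) / (5 - 1) = -1

-1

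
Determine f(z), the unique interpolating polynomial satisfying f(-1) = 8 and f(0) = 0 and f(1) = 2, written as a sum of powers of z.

L_0(z) = z(z - 1) / [2] = (1/2)z^2 - (1/2)z
L_1(z) = (z + 1)(z - 1) / [-1] = -z^2 + 1
L_2(z) = (z + 1)z / [2] = (1/2)z^2 + (1/2)z
f(z) = 8·L_0 + 0·L_1 + 2·L_2
  8·L_0(z) = 4z^2 - 4z
  0·L_1(z) = 0
  2·L_2(z) = z^2 + z
Adding term by term: 5z^2 - 3z

f(z) = 5z^2 - 3z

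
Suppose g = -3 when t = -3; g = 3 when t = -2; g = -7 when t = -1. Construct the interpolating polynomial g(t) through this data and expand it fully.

g(t) = -8t^2 - 34t - 33

Build the Lagrange basis polynomials:
L_0(t) = (t + 2)(t + 1) / [2] = (1/2)t^2 + (3/2)t + 1
L_1(t) = (t + 3)(t + 1) / [-1] = -t^2 - 4t - 3
L_2(t) = (t + 3)(t + 2) / [2] = (1/2)t^2 + (5/2)t + 3
g(t) = (-3)·L_0 + 3·L_1 + (-7)·L_2
  (-3)·L_0(t) = -(3/2)t^2 - (9/2)t - 3
  3·L_1(t) = -3t^2 - 12t - 9
  (-7)·L_2(t) = -(7/2)t^2 - (35/2)t - 21
Adding term by term: -8t^2 - 34t - 33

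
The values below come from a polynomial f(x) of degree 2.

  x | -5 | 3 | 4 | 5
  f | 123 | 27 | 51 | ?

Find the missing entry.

83

The 3 known values determine f uniquely (degree ≤ 2).
L_0(5) = (2)·(1)/[(-8)·(-9)] = 1/36
L_1(5) = (10)·(1)/[(8)·(-1)] = -5/4
L_2(5) = (10)·(2)/[(9)·(1)] = 20/9
Sum: 123·(1/36) + 27·(-5/4) + 51·(20/9) = 83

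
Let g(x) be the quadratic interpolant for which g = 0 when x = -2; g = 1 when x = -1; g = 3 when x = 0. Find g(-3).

Evaluate each Lagrange basis at x = -3:
L_0(-3) = (-2)·(-3)/[(-1)·(-2)] = 3
L_1(-3) = (-1)·(-3)/[(1)·(-1)] = -3
L_2(-3) = (-1)·(-2)/[(2)·(1)] = 1
Sum: 0 + 1·(-3) + 3·(1) = 0

0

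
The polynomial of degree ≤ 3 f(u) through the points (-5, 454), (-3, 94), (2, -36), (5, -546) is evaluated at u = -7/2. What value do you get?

L_0(-7/2) = (-1/2)·(-11/2)·(-17/2)/[(-2)·(-7)·(-10)] = 187/1120
L_1(-7/2) = (3/2)·(-11/2)·(-17/2)/[(2)·(-5)·(-8)] = 561/640
L_2(-7/2) = (3/2)·(-1/2)·(-17/2)/[(7)·(5)·(-3)] = -17/280
L_3(-7/2) = (3/2)·(-1/2)·(-11/2)/[(10)·(8)·(3)] = 11/640
Sum: 454·(187/1120) + 94·(561/640) + (-36)·(-17/280) + (-546)·(11/640) = 151

151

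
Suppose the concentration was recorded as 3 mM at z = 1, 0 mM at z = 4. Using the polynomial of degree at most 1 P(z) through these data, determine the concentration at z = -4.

L_0(-4) = (-8)/[(-3)] = 8/3
L_1(-4) = (-5)/[(3)] = -5/3
Sum: 3·(8/3) + 0 = 8

8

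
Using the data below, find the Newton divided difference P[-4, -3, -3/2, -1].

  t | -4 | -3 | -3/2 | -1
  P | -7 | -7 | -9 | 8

91/15

P[-4,-3] = (-7 - (-7)) / (-3 - (-4)) = 0
P[-3,-3/2] = (-9 - (-7)) / (-3/2 - (-3)) = -4/3
P[-3/2,-1] = (8 - (-9)) / (-1 - (-3/2)) = 34
P[-4,-3,-3/2] = (-4/3 - 0) / (-3/2 - (-4)) = -8/15
P[-3,-3/2,-1] = (34 - (-4/3)) / (-1 - (-3)) = 53/3
P[-4,-3,-3/2,-1] = (53/3 - (-8/15)) / (-1 - (-4)) = 91/15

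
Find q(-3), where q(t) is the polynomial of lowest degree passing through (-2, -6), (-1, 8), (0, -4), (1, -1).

Evaluate each Lagrange basis at t = -3:
L_0(-3) = (-2)·(-3)·(-4)/[(-1)·(-2)·(-3)] = 4
L_1(-3) = (-1)·(-3)·(-4)/[(1)·(-1)·(-2)] = -6
L_2(-3) = (-1)·(-2)·(-4)/[(2)·(1)·(-1)] = 4
L_3(-3) = (-1)·(-2)·(-3)/[(3)·(2)·(1)] = -1
Sum: (-6)·(4) + 8·(-6) + (-4)·(4) + (-1)·(-1) = -87

-87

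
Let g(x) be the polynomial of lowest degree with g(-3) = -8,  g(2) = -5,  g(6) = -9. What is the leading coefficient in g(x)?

The leading coefficient equals the top divided difference g[-3,2,6].
g[-3,2] = (-5 - (-8)) / (2 - (-3)) = 3/5
g[2,6] = (-9 - (-5)) / (6 - 2) = -1
g[-3,2,6] = (-1 - 3/5) / (6 - (-3)) = -8/45

-8/45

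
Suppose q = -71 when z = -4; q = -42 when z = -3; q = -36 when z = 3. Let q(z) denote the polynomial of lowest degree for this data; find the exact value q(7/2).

-97/2

L_0(7/2) = (13/2)·(1/2)/[(-1)·(-7)] = 13/28
L_1(7/2) = (15/2)·(1/2)/[(1)·(-6)] = -5/8
L_2(7/2) = (15/2)·(13/2)/[(7)·(6)] = 65/56
Sum: (-71)·(13/28) + (-42)·(-5/8) + (-36)·(65/56) = -97/2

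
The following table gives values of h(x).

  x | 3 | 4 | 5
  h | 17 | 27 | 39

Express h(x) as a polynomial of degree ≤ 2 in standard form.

h(x) = x^2 + 3x - 1

Newton's divided differences:
h[3,4] = (27 - 17) / (4 - 3) = 10
h[4,5] = (39 - 27) / (5 - 4) = 12
h[3,4,5] = (12 - 10) / (5 - 3) = 1
h(x) = 17 + 10·(x - 3) + 1·(x - 3)(x - 4)
Expanding: h(x) = x^2 + 3x - 1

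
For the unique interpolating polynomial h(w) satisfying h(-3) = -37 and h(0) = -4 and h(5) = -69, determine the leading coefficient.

L_0(w) = w(w - 5) / [24] = (1/24)w^2 - (5/24)w
L_1(w) = (w + 3)(w - 5) / [-15] = -(1/15)w^2 + (2/15)w + 1
L_2(w) = (w + 3)w / [40] = (1/40)w^2 + (3/40)w
h(w) = (-37)·L_0 + (-4)·L_1 + (-69)·L_2
Only the coefficient of w^2 is needed; take it from each L_i and combine:
(-37)·(1/24) + (-4)·(-1/15) + (-69)·(1/40) = -3

-3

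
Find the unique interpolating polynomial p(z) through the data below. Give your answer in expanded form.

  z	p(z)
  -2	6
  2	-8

Build the Lagrange basis polynomials:
L_0(z) = (z - 2) / [-4] = -(1/4)z + 1/2
L_1(z) = (z + 2) / [4] = (1/4)z + 1/2
p(z) = 6·L_0 + (-8)·L_1
  6·L_0(z) = -(3/2)z + 3
  (-8)·L_1(z) = -2z - 4
Adding term by term: -(7/2)z - 1

p(z) = -(7/2)z - 1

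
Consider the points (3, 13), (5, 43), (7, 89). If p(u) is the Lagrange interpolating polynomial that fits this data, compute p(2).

Evaluate each Lagrange basis at u = 2:
L_0(2) = (-3)·(-5)/[(-2)·(-4)] = 15/8
L_1(2) = (-1)·(-5)/[(2)·(-2)] = -5/4
L_2(2) = (-1)·(-3)/[(4)·(2)] = 3/8
Sum: 13·(15/8) + 43·(-5/4) + 89·(3/8) = 4

4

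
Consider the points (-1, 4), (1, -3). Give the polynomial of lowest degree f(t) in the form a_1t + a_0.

f(t) = -(7/2)t + 1/2

Build the Lagrange basis polynomials:
L_0(t) = (t - 1) / [-2] = -(1/2)t + 1/2
L_1(t) = (t + 1) / [2] = (1/2)t + 1/2
f(t) = 4·L_0 + (-3)·L_1
  4·L_0(t) = -2t + 2
  (-3)·L_1(t) = -(3/2)t - 3/2
Adding term by term: -(7/2)t + 1/2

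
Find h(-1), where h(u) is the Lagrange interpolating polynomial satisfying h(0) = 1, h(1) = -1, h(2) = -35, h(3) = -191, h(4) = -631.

-11

Evaluate each Lagrange basis at u = -1:
L_0(-1) = (-2)·(-3)·(-4)·(-5)/[(-1)·(-2)·(-3)·(-4)] = 5
L_1(-1) = (-1)·(-3)·(-4)·(-5)/[(1)·(-1)·(-2)·(-3)] = -10
L_2(-1) = (-1)·(-2)·(-4)·(-5)/[(2)·(1)·(-1)·(-2)] = 10
L_3(-1) = (-1)·(-2)·(-3)·(-5)/[(3)·(2)·(1)·(-1)] = -5
L_4(-1) = (-1)·(-2)·(-3)·(-4)/[(4)·(3)·(2)·(1)] = 1
Sum: 1·(5) + (-1)·(-10) + (-35)·(10) + (-191)·(-5) + (-631)·(1) = -11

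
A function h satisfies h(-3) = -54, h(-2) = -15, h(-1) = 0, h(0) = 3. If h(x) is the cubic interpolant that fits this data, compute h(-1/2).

9/4

Evaluate each Lagrange basis at x = -1/2:
L_0(-1/2) = (3/2)·(1/2)·(-1/2)/[(-1)·(-2)·(-3)] = 1/16
L_1(-1/2) = (5/2)·(1/2)·(-1/2)/[(1)·(-1)·(-2)] = -5/16
L_2(-1/2) = (5/2)·(3/2)·(-1/2)/[(2)·(1)·(-1)] = 15/16
L_3(-1/2) = (5/2)·(3/2)·(1/2)/[(3)·(2)·(1)] = 5/16
Sum: (-54)·(1/16) + (-15)·(-5/16) + 0 + 3·(5/16) = 9/4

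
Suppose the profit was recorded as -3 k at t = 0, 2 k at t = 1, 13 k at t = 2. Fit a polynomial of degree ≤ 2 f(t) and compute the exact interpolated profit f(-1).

-2

Evaluate each Lagrange basis at t = -1:
L_0(-1) = (-2)·(-3)/[(-1)·(-2)] = 3
L_1(-1) = (-1)·(-3)/[(1)·(-1)] = -3
L_2(-1) = (-1)·(-2)/[(2)·(1)] = 1
Sum: (-3)·(3) + 2·(-3) + 13·(1) = -2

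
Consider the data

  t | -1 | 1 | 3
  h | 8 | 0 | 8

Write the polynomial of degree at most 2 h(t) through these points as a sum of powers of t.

h(t) = 2t^2 - 4t + 2

Newton's divided differences:
h[-1,1] = (0 - 8) / (1 - (-1)) = -4
h[1,3] = (8 - 0) / (3 - 1) = 4
h[-1,1,3] = (4 - (-4)) / (3 - (-1)) = 2
h(t) = 8 + (-4)·(t + 1) + 2·(t + 1)(t - 1)
Expanding: h(t) = 2t^2 - 4t + 2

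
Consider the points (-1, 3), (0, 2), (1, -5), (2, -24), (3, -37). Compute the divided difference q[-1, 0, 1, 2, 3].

q[-1,0] = (2 - 3) / (0 - (-1)) = -1
q[0,1] = (-5 - 2) / (1 - 0) = -7
q[1,2] = (-24 - (-5)) / (2 - 1) = -19
q[2,3] = (-37 - (-24)) / (3 - 2) = -13
q[-1,0,1] = (-7 - (-1)) / (1 - (-1)) = -3
q[0,1,2] = (-19 - (-7)) / (2 - 0) = -6
q[1,2,3] = (-13 - (-19)) / (3 - 1) = 3
q[-1,0,1,2] = (-6 - (-3)) / (2 - (-1)) = -1
q[0,1,2,3] = (3 - (-6)) / (3 - 0) = 3
q[-1,0,1,2,3] = (3 - (-1)) / (3 - (-1)) = 1

1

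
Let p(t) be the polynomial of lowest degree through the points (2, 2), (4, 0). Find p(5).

-1

Evaluate each Lagrange basis at t = 5:
L_0(5) = (1)/[(-2)] = -1/2
L_1(5) = (3)/[(2)] = 3/2
Sum: 2·(-1/2) + 0 = -1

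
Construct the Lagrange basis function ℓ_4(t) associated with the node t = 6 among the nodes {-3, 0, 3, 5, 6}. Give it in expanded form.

ℓ_4(t) = (1/162)t^4 - (5/162)t^3 - (1/18)t^2 + (5/18)t

ℓ_4(t) = (t + 3)t(t - 3)(t - 5) / [(9)·(6)·(3)·(1)]
       = (t^4 - 5t^3 - 9t^2 + 45t) / (162)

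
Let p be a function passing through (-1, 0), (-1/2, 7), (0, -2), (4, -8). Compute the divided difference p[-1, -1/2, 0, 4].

p[-1,-1/2] = (7 - 0) / (-1/2 - (-1)) = 14
p[-1/2,0] = (-2 - 7) / (0 - (-1/2)) = -18
p[0,4] = (-8 - (-2)) / (4 - 0) = -3/2
p[-1,-1/2,0] = (-18 - 14) / (0 - (-1)) = -32
p[-1/2,0,4] = (-3/2 - (-18)) / (4 - (-1/2)) = 11/3
p[-1,-1/2,0,4] = (11/3 - (-32)) / (4 - (-1)) = 107/15

107/15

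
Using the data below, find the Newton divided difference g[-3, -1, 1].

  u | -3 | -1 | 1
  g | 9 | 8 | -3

g[-3,-1] = (8 - 9) / (-1 - (-3)) = -1/2
g[-1,1] = (-3 - 8) / (1 - (-1)) = -11/2
g[-3,-1,1] = (-11/2 - (-1/2)) / (1 - (-3)) = -5/4

-5/4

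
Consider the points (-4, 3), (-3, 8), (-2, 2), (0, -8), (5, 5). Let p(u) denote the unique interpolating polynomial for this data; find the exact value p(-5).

Using Newton's divided-difference form:
p[-4,-3] = (8 - 3) / (-3 - (-4)) = 5
p[-3,-2] = (2 - 8) / (-2 - (-3)) = -6
p[-2,0] = (-8 - 2) / (0 - (-2)) = -5
p[0,5] = (5 - (-8)) / (5 - 0) = 13/5
p[-4,-3,-2] = (-6 - 5) / (-2 - (-4)) = -11/2
p[-3,-2,0] = (-5 - (-6)) / (0 - (-3)) = 1/3
p[-2,0,5] = (13/5 - (-5)) / (5 - (-2)) = 38/35
p[-4,-3,-2,0] = (1/3 - (-11/2)) / (0 - (-4)) = 35/24
p[-3,-2,0,5] = (38/35 - 1/3) / (5 - (-3)) = 79/840
p[-4,-3,-2,0,5] = (79/840 - 35/24) / (5 - (-4)) = -191/1260
p(-5) = 3 + 5·(-1) + (-11/2)·(-1)·(-2) + (35/24)·(-1)·(-2)·(-3) + (-191/1260)·(-1)·(-2)·(-3)·(-5) = -2209/84

-2209/84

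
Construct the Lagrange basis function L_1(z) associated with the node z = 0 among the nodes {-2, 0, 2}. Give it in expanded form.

L_1(z) = (z + 2)(z - 2) / [(2)·(-2)]
       = (z^2 - 4) / (-4)

L_1(z) = -(1/4)z^2 + 1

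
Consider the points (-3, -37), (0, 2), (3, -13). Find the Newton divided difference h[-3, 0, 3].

-3

h[-3,0] = (2 - (-37)) / (0 - (-3)) = 13
h[0,3] = (-13 - 2) / (3 - 0) = -5
h[-3,0,3] = (-5 - 13) / (3 - (-3)) = -3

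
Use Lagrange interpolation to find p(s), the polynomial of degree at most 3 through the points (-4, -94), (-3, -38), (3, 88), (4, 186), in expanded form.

L_0(s) = (s + 3)(s - 3)(s - 4) / [-56] = -(1/56)s^3 + (1/14)s^2 + (9/56)s - 9/14
L_1(s) = (s + 4)(s - 3)(s - 4) / [42] = (1/42)s^3 - (1/14)s^2 - (8/21)s + 8/7
L_2(s) = (s + 4)(s + 3)(s - 4) / [-42] = -(1/42)s^3 - (1/14)s^2 + (8/21)s + 8/7
L_3(s) = (s + 4)(s + 3)(s - 3) / [56] = (1/56)s^3 + (1/14)s^2 - (9/56)s - 9/14
p(s) = (-94)·L_0 + (-38)·L_1 + 88·L_2 + 186·L_3
  (-94)·L_0(s) = (47/28)s^3 - (47/7)s^2 - (423/28)s + 423/7
  (-38)·L_1(s) = -(19/21)s^3 + (19/7)s^2 + (304/21)s - 304/7
  88·L_2(s) = -(44/21)s^3 - (44/7)s^2 + (704/21)s + 704/7
  186·L_3(s) = (93/28)s^3 + (93/7)s^2 - (837/28)s - 837/7
Adding term by term: 2s^3 + 3s^2 + 3s - 2

p(s) = 2s^3 + 3s^2 + 3s - 2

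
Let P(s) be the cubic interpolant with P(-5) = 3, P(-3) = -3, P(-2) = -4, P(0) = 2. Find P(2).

Using Newton's divided-difference form:
P[-5,-3] = (-3 - 3) / (-3 - (-5)) = -3
P[-3,-2] = (-4 - (-3)) / (-2 - (-3)) = -1
P[-2,0] = (2 - (-4)) / (0 - (-2)) = 3
P[-5,-3,-2] = (-1 - (-3)) / (-2 - (-5)) = 2/3
P[-3,-2,0] = (3 - (-1)) / (0 - (-3)) = 4/3
P[-5,-3,-2,0] = (4/3 - 2/3) / (0 - (-5)) = 2/15
P(2) = 3 + (-3)·(7) + (2/3)·(7)·(5) + (2/15)·(7)·(5)·(4) = 24

24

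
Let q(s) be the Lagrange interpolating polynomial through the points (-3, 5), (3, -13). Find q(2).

L_0(2) = (-1)/[(-6)] = 1/6
L_1(2) = (5)/[(6)] = 5/6
Sum: 5·(1/6) + (-13)·(5/6) = -10

-10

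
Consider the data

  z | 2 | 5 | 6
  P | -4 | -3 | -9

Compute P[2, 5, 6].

-19/12

P[2,5] = (-3 - (-4)) / (5 - 2) = 1/3
P[5,6] = (-9 - (-3)) / (6 - 5) = -6
P[2,5,6] = (-6 - 1/3) / (6 - 2) = -19/12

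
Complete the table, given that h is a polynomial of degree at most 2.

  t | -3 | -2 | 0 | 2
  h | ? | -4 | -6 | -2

-3/4

The 3 known values determine h uniquely (degree ≤ 2).
Evaluate each Lagrange basis at t = -3:
L_0(-3) = (-3)·(-5)/[(-2)·(-4)] = 15/8
L_1(-3) = (-1)·(-5)/[(2)·(-2)] = -5/4
L_2(-3) = (-1)·(-3)/[(4)·(2)] = 3/8
Sum: (-4)·(15/8) + (-6)·(-5/4) + (-2)·(3/8) = -3/4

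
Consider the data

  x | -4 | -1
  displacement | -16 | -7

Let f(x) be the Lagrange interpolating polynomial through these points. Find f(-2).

Evaluate each Lagrange basis at x = -2:
L_0(-2) = (-1)/[(-3)] = 1/3
L_1(-2) = (2)/[(3)] = 2/3
Sum: (-16)·(1/3) + (-7)·(2/3) = -10

-10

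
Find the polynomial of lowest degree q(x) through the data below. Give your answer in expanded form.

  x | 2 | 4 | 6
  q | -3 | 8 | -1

q(x) = -(5/2)x^2 + (41/2)x - 34

Newton's divided differences:
q[2,4] = (8 - (-3)) / (4 - 2) = 11/2
q[4,6] = (-1 - 8) / (6 - 4) = -9/2
q[2,4,6] = (-9/2 - 11/2) / (6 - 2) = -5/2
q(x) = -3 + (11/2)·(x - 2) + (-5/2)·(x - 2)(x - 4)
Expanding: q(x) = -(5/2)x^2 + (41/2)x - 34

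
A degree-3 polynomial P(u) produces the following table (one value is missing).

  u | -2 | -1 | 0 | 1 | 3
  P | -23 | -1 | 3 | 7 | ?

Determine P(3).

The 4 known values determine P uniquely (degree ≤ 3).
Evaluate each Lagrange basis at u = 3:
L_0(3) = (4)·(3)·(2)/[(-1)·(-2)·(-3)] = -4
L_1(3) = (5)·(3)·(2)/[(1)·(-1)·(-2)] = 15
L_2(3) = (5)·(4)·(2)/[(2)·(1)·(-1)] = -20
L_3(3) = (5)·(4)·(3)/[(3)·(2)·(1)] = 10
Sum: (-23)·(-4) + (-1)·(15) + 3·(-20) + 7·(10) = 87

87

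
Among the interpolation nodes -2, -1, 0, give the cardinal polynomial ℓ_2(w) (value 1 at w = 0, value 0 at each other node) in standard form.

ℓ_2(w) = (w + 2)(w + 1) / [(2)·(1)]
       = (w^2 + 3w + 2) / (2)

ℓ_2(w) = (1/2)w^2 + (3/2)w + 1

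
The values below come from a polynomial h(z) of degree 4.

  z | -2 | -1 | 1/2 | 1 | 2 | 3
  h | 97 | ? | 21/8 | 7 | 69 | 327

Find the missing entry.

15

The 5 known values determine h uniquely (degree ≤ 4).
Evaluate each Lagrange basis at z = -1:
L_0(-1) = (-3/2)·(-2)·(-3)·(-4)/[(-5/2)·(-3)·(-4)·(-5)] = 6/25
L_1(-1) = (1)·(-2)·(-3)·(-4)/[(5/2)·(-1/2)·(-3/2)·(-5/2)] = 128/25
L_2(-1) = (1)·(-3/2)·(-3)·(-4)/[(3)·(1/2)·(-1)·(-2)] = -6
L_3(-1) = (1)·(-3/2)·(-2)·(-4)/[(4)·(3/2)·(1)·(-1)] = 2
L_4(-1) = (1)·(-3/2)·(-2)·(-3)/[(5)·(5/2)·(2)·(1)] = -9/25
Sum: 97·(6/25) + 21/8·(128/25) + 7·(-6) + 69·(2) + 327·(-9/25) = 15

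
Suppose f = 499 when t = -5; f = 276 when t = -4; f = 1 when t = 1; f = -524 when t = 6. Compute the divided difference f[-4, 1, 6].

f[-4,1] = (1 - 276) / (1 - (-4)) = -55
f[1,6] = (-524 - 1) / (6 - 1) = -105
f[-4,1,6] = (-105 - (-55)) / (6 - (-4)) = -5

-5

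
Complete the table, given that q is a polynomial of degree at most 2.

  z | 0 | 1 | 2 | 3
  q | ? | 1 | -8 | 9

The 3 known values determine q uniquely (degree ≤ 2).
L_0(0) = (-2)·(-3)/[(-1)·(-2)] = 3
L_1(0) = (-1)·(-3)/[(1)·(-1)] = -3
L_2(0) = (-1)·(-2)/[(2)·(1)] = 1
Sum: 1·(3) + (-8)·(-3) + 9·(1) = 36

36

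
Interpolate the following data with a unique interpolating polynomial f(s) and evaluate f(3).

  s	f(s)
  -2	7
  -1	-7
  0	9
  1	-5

-363

Using Newton's divided-difference form:
f[-2,-1] = (-7 - 7) / (-1 - (-2)) = -14
f[-1,0] = (9 - (-7)) / (0 - (-1)) = 16
f[0,1] = (-5 - 9) / (1 - 0) = -14
f[-2,-1,0] = (16 - (-14)) / (0 - (-2)) = 15
f[-1,0,1] = (-14 - 16) / (1 - (-1)) = -15
f[-2,-1,0,1] = (-15 - 15) / (1 - (-2)) = -10
f(3) = 7 + (-14)·(5) + 15·(5)·(4) + (-10)·(5)·(4)·(3) = -363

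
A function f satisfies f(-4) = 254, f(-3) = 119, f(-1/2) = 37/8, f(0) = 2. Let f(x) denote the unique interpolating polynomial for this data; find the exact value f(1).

-1

Evaluate each Lagrange basis at x = 1:
L_0(1) = (4)·(3/2)·(1)/[(-1)·(-7/2)·(-4)] = -3/7
L_1(1) = (5)·(3/2)·(1)/[(1)·(-5/2)·(-3)] = 1
L_2(1) = (5)·(4)·(1)/[(7/2)·(5/2)·(-1/2)] = -32/7
L_3(1) = (5)·(4)·(3/2)/[(4)·(3)·(1/2)] = 5
Sum: 254·(-3/7) + 119·(1) + 37/8·(-32/7) + 2·(5) = -1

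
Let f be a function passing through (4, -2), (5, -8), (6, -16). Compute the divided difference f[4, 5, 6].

f[4,5] = (-8 - (-2)) / (5 - 4) = -6
f[5,6] = (-16 - (-8)) / (6 - 5) = -8
f[4,5,6] = (-8 - (-6)) / (6 - 4) = -1

-1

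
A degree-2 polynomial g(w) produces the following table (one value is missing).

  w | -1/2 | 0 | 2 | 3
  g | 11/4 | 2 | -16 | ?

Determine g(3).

The 3 known values determine g uniquely (degree ≤ 2).
Evaluate each Lagrange basis at w = 3:
L_0(3) = (3)·(1)/[(-1/2)·(-5/2)] = 12/5
L_1(3) = (7/2)·(1)/[(1/2)·(-2)] = -7/2
L_2(3) = (7/2)·(3)/[(5/2)·(2)] = 21/10
Sum: 11/4·(12/5) + 2·(-7/2) + (-16)·(21/10) = -34

-34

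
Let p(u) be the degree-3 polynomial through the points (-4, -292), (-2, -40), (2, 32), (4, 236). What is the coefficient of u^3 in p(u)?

4

Build the Lagrange basis polynomials:
L_0(u) = (u + 2)(u - 2)(u - 4) / [-96] = -(1/96)u^3 + (1/24)u^2 + (1/24)u - 1/6
L_1(u) = (u + 4)(u - 2)(u - 4) / [48] = (1/48)u^3 - (1/24)u^2 - (1/3)u + 2/3
L_2(u) = (u + 4)(u + 2)(u - 4) / [-48] = -(1/48)u^3 - (1/24)u^2 + (1/3)u + 2/3
L_3(u) = (u + 4)(u + 2)(u - 2) / [96] = (1/96)u^3 + (1/24)u^2 - (1/24)u - 1/6
p(u) = (-292)·L_0 + (-40)·L_1 + 32·L_2 + 236·L_3
Only the coefficient of u^3 is needed; take it from each L_i and combine:
(-292)·(-1/96) + (-40)·(1/48) + 32·(-1/48) + 236·(1/96) = 4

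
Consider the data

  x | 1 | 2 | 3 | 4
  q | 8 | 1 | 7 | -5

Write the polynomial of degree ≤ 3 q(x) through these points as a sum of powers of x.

q(x) = -(31/6)x^3 + (75/2)x^2 - (250/3)x + 59

Build the Lagrange basis polynomials:
L_0(x) = (x - 2)(x - 3)(x - 4) / [-6] = -(1/6)x^3 + (3/2)x^2 - (13/3)x + 4
L_1(x) = (x - 1)(x - 3)(x - 4) / [2] = (1/2)x^3 - 4x^2 + (19/2)x - 6
L_2(x) = (x - 1)(x - 2)(x - 4) / [-2] = -(1/2)x^3 + (7/2)x^2 - 7x + 4
L_3(x) = (x - 1)(x - 2)(x - 3) / [6] = (1/6)x^3 - x^2 + (11/6)x - 1
q(x) = 8·L_0 + 1·L_1 + 7·L_2 + (-5)·L_3
  8·L_0(x) = -(4/3)x^3 + 12x^2 - (104/3)x + 32
  1·L_1(x) = (1/2)x^3 - 4x^2 + (19/2)x - 6
  7·L_2(x) = -(7/2)x^3 + (49/2)x^2 - 49x + 28
  (-5)·L_3(x) = -(5/6)x^3 + 5x^2 - (55/6)x + 5
Adding term by term: -(31/6)x^3 + (75/2)x^2 - (250/3)x + 59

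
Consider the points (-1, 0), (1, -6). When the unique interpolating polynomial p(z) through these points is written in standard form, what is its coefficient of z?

-3

The leading coefficient equals the top divided difference p[-1,1].
p[-1,1] = (-6 - 0) / (1 - (-1)) = -3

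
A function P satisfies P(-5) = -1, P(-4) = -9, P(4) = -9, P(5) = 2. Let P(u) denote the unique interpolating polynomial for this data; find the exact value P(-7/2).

Evaluate each Lagrange basis at u = -7/2:
L_0(-7/2) = (1/2)·(-15/2)·(-17/2)/[(-1)·(-9)·(-10)] = -17/48
L_1(-7/2) = (3/2)·(-15/2)·(-17/2)/[(1)·(-8)·(-9)] = 85/64
L_2(-7/2) = (3/2)·(1/2)·(-17/2)/[(9)·(8)·(-1)] = 17/192
L_3(-7/2) = (3/2)·(1/2)·(-15/2)/[(10)·(9)·(1)] = -1/16
Sum: (-1)·(-17/48) + (-9)·(85/64) + (-9)·(17/192) + 2·(-1/16) = -601/48

-601/48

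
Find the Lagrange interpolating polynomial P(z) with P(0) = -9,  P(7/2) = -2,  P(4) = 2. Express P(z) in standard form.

P(z) = (3/2)z^2 - (13/4)z - 9

Build the Lagrange basis polynomials:
L_0(z) = (z - 7/2)(z - 4) / [14] = (1/14)z^2 - (15/28)z + 1
L_1(z) = z(z - 4) / [-7/4] = -(4/7)z^2 + (16/7)z
L_2(z) = z(z - 7/2) / [2] = (1/2)z^2 - (7/4)z
P(z) = (-9)·L_0 + (-2)·L_1 + 2·L_2
  (-9)·L_0(z) = -(9/14)z^2 + (135/28)z - 9
  (-2)·L_1(z) = (8/7)z^2 - (32/7)z
  2·L_2(z) = z^2 - (7/2)z
Adding term by term: (3/2)z^2 - (13/4)z - 9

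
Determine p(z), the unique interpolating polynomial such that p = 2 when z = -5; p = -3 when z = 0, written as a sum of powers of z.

p(z) = -z - 3

L_0(z) = z / [-5] = -(1/5)z
L_1(z) = (z + 5) / [5] = (1/5)z + 1
p(z) = 2·L_0 + (-3)·L_1
  2·L_0(z) = -(2/5)z
  (-3)·L_1(z) = -(3/5)z - 3
Adding term by term: -z - 3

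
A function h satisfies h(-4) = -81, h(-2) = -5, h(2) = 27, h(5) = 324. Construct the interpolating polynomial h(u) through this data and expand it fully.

h(u) = 2u^3 + 3u^2 - 1

Newton's divided differences:
h[-4,-2] = (-5 - (-81)) / (-2 - (-4)) = 38
h[-2,2] = (27 - (-5)) / (2 - (-2)) = 8
h[2,5] = (324 - 27) / (5 - 2) = 99
h[-4,-2,2] = (8 - 38) / (2 - (-4)) = -5
h[-2,2,5] = (99 - 8) / (5 - (-2)) = 13
h[-4,-2,2,5] = (13 - (-5)) / (5 - (-4)) = 2
h(u) = -81 + 38·(u + 4) + (-5)·(u + 4)(u + 2) + 2·(u + 4)(u + 2)(u - 2)
Expanding: h(u) = 2u^3 + 3u^2 - 1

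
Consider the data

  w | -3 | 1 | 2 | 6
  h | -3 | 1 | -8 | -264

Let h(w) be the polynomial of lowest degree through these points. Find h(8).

Evaluate each Lagrange basis at w = 8:
L_0(8) = (7)·(6)·(2)/[(-4)·(-5)·(-9)] = -7/15
L_1(8) = (11)·(6)·(2)/[(4)·(-1)·(-5)] = 33/5
L_2(8) = (11)·(7)·(2)/[(5)·(1)·(-4)] = -77/10
L_3(8) = (11)·(7)·(6)/[(9)·(5)·(4)] = 77/30
Sum: (-3)·(-7/15) + 1·(33/5) + (-8)·(-77/10) + (-264)·(77/30) = -608

-608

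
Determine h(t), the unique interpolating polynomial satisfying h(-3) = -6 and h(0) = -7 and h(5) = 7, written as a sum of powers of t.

h(t) = (47/120)t^2 + (101/120)t - 7

Build the Lagrange basis polynomials:
L_0(t) = t(t - 5) / [24] = (1/24)t^2 - (5/24)t
L_1(t) = (t + 3)(t - 5) / [-15] = -(1/15)t^2 + (2/15)t + 1
L_2(t) = (t + 3)t / [40] = (1/40)t^2 + (3/40)t
h(t) = (-6)·L_0 + (-7)·L_1 + 7·L_2
  (-6)·L_0(t) = -(1/4)t^2 + (5/4)t
  (-7)·L_1(t) = (7/15)t^2 - (14/15)t - 7
  7·L_2(t) = (7/40)t^2 + (21/40)t
Adding term by term: (47/120)t^2 + (101/120)t - 7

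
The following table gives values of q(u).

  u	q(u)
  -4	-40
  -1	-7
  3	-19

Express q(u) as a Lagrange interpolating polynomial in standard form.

L_0(u) = (u + 1)(u - 3) / [21] = (1/21)u^2 - (2/21)u - 1/7
L_1(u) = (u + 4)(u - 3) / [-12] = -(1/12)u^2 - (1/12)u + 1
L_2(u) = (u + 4)(u + 1) / [28] = (1/28)u^2 + (5/28)u + 1/7
q(u) = (-40)·L_0 + (-7)·L_1 + (-19)·L_2
  (-40)·L_0(u) = -(40/21)u^2 + (80/21)u + 40/7
  (-7)·L_1(u) = (7/12)u^2 + (7/12)u - 7
  (-19)·L_2(u) = -(19/28)u^2 - (95/28)u - 19/7
Adding term by term: -2u^2 + u - 4

q(u) = -2u^2 + u - 4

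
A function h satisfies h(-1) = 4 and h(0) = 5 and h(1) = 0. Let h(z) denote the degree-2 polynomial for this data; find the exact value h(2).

-11

Evaluate each Lagrange basis at z = 2:
L_0(2) = (2)·(1)/[(-1)·(-2)] = 1
L_1(2) = (3)·(1)/[(1)·(-1)] = -3
L_2(2) = (3)·(2)/[(2)·(1)] = 3
Sum: 4·(1) + 5·(-3) + 0 = -11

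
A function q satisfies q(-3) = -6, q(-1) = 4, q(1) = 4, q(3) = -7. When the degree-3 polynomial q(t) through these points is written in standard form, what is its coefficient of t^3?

-1/48

Build the Lagrange basis polynomials:
L_0(t) = (t + 1)(t - 1)(t - 3) / [-48] = -(1/48)t^3 + (1/16)t^2 + (1/48)t - 1/16
L_1(t) = (t + 3)(t - 1)(t - 3) / [16] = (1/16)t^3 - (1/16)t^2 - (9/16)t + 9/16
L_2(t) = (t + 3)(t + 1)(t - 3) / [-16] = -(1/16)t^3 - (1/16)t^2 + (9/16)t + 9/16
L_3(t) = (t + 3)(t + 1)(t - 1) / [48] = (1/48)t^3 + (1/16)t^2 - (1/48)t - 1/16
q(t) = (-6)·L_0 + 4·L_1 + 4·L_2 + (-7)·L_3
Only the coefficient of t^3 is needed; take it from each L_i and combine:
(-6)·(-1/48) + 4·(1/16) + 4·(-1/16) + (-7)·(1/48) = -1/48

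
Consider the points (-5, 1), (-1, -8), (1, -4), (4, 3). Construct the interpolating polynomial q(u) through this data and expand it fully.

q(u) = -(77/1080)u^3 + (19/54)u^2 + (2237/1080)u - 343/54

Build the Lagrange basis polynomials:
L_0(u) = (u + 1)(u - 1)(u - 4) / [-216] = -(1/216)u^3 + (1/54)u^2 + (1/216)u - 1/54
L_1(u) = (u + 5)(u - 1)(u - 4) / [40] = (1/40)u^3 - (21/40)u + 1/2
L_2(u) = (u + 5)(u + 1)(u - 4) / [-36] = -(1/36)u^3 - (1/18)u^2 + (19/36)u + 5/9
L_3(u) = (u + 5)(u + 1)(u - 1) / [135] = (1/135)u^3 + (1/27)u^2 - (1/135)u - 1/27
q(u) = 1·L_0 + (-8)·L_1 + (-4)·L_2 + 3·L_3
  1·L_0(u) = -(1/216)u^3 + (1/54)u^2 + (1/216)u - 1/54
  (-8)·L_1(u) = -(1/5)u^3 + (21/5)u - 4
  (-4)·L_2(u) = (1/9)u^3 + (2/9)u^2 - (19/9)u - 20/9
  3·L_3(u) = (1/45)u^3 + (1/9)u^2 - (1/45)u - 1/9
Adding term by term: -(77/1080)u^3 + (19/54)u^2 + (2237/1080)u - 343/54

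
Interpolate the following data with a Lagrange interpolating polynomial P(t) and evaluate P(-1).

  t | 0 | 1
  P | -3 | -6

0

L_0(-1) = (-2)/[(-1)] = 2
L_1(-1) = (-1)/[(1)] = -1
Sum: (-3)·(2) + (-6)·(-1) = 0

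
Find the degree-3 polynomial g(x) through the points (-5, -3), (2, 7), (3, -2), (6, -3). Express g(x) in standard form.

Build the Lagrange basis polynomials:
L_0(x) = (x - 2)(x - 3)(x - 6) / [-616] = -(1/616)x^3 + (1/56)x^2 - (9/154)x + 9/154
L_1(x) = (x + 5)(x - 3)(x - 6) / [28] = (1/28)x^3 - (1/7)x^2 - (27/28)x + 45/14
L_2(x) = (x + 5)(x - 2)(x - 6) / [-24] = -(1/24)x^3 + (1/8)x^2 + (7/6)x - 5/2
L_3(x) = (x + 5)(x - 2)(x - 3) / [132] = (1/132)x^3 - (19/132)x + 5/22
g(x) = (-3)·L_0 + 7·L_1 + (-2)·L_2 + (-3)·L_3
  (-3)·L_0(x) = (3/616)x^3 - (3/56)x^2 + (27/154)x - 27/154
  7·L_1(x) = (1/4)x^3 - x^2 - (27/4)x + 45/2
  (-2)·L_2(x) = (1/12)x^3 - (1/4)x^2 - (7/3)x + 5
  (-3)·L_3(x) = -(1/44)x^3 + (19/44)x - 15/22
Adding term by term: (53/168)x^3 - (73/56)x^2 - (178/21)x + 373/14

g(x) = (53/168)x^3 - (73/56)x^2 - (178/21)x + 373/14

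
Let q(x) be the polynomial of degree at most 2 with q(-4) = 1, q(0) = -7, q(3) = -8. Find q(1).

L_0(1) = (1)·(-2)/[(-4)·(-7)] = -1/14
L_1(1) = (5)·(-2)/[(4)·(-3)] = 5/6
L_2(1) = (5)·(1)/[(7)·(3)] = 5/21
Sum: 1·(-1/14) + (-7)·(5/6) + (-8)·(5/21) = -164/21

-164/21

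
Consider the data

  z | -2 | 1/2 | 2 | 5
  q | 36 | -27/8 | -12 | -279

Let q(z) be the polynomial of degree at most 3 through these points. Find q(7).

-837

L_0(7) = (13/2)·(5)·(2)/[(-5/2)·(-4)·(-7)] = -13/14
L_1(7) = (9)·(5)·(2)/[(5/2)·(-3/2)·(-9/2)] = 16/3
L_2(7) = (9)·(13/2)·(2)/[(4)·(3/2)·(-3)] = -13/2
L_3(7) = (9)·(13/2)·(5)/[(7)·(9/2)·(3)] = 65/21
Sum: 36·(-13/14) + (-27/8)·(16/3) + (-12)·(-13/2) + (-279)·(65/21) = -837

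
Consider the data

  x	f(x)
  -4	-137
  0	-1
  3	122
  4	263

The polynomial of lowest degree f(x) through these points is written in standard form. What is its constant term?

Build the Lagrange basis polynomials:
L_0(x) = x(x - 3)(x - 4) / [-224] = -(1/224)x^3 + (1/32)x^2 - (3/56)x
L_1(x) = (x + 4)(x - 3)(x - 4) / [48] = (1/48)x^3 - (1/16)x^2 - (1/3)x + 1
L_2(x) = (x + 4)x(x - 4) / [-21] = -(1/21)x^3 + (16/21)x
L_3(x) = (x + 4)x(x - 3) / [32] = (1/32)x^3 + (1/32)x^2 - (3/8)x
f(x) = (-137)·L_0 + (-1)·L_1 + 122·L_2 + 263·L_3
Only the constant term is needed; take it from each L_i and combine:
(-137)·(0) + (-1)·(1) + 122·(0) + 263·(0) = -1

-1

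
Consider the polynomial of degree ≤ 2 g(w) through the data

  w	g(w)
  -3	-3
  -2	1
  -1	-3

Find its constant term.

L_0(w) = (w + 2)(w + 1) / [2] = (1/2)w^2 + (3/2)w + 1
L_1(w) = (w + 3)(w + 1) / [-1] = -w^2 - 4w - 3
L_2(w) = (w + 3)(w + 2) / [2] = (1/2)w^2 + (5/2)w + 3
g(w) = (-3)·L_0 + 1·L_1 + (-3)·L_2
Only the constant term is needed; take it from each L_i and combine:
(-3)·(1) + 1·(-3) + (-3)·(3) = -15

-15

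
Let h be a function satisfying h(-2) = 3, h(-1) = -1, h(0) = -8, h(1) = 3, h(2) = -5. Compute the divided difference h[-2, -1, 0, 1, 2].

-29/12

h[-2,-1] = (-1 - 3) / (-1 - (-2)) = -4
h[-1,0] = (-8 - (-1)) / (0 - (-1)) = -7
h[0,1] = (3 - (-8)) / (1 - 0) = 11
h[1,2] = (-5 - 3) / (2 - 1) = -8
h[-2,-1,0] = (-7 - (-4)) / (0 - (-2)) = -3/2
h[-1,0,1] = (11 - (-7)) / (1 - (-1)) = 9
h[0,1,2] = (-8 - 11) / (2 - 0) = -19/2
h[-2,-1,0,1] = (9 - (-3/2)) / (1 - (-2)) = 7/2
h[-1,0,1,2] = (-19/2 - 9) / (2 - (-1)) = -37/6
h[-2,-1,0,1,2] = (-37/6 - 7/2) / (2 - (-2)) = -29/12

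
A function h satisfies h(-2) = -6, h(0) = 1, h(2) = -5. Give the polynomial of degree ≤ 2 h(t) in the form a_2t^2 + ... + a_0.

Newton's divided differences:
h[-2,0] = (1 - (-6)) / (0 - (-2)) = 7/2
h[0,2] = (-5 - 1) / (2 - 0) = -3
h[-2,0,2] = (-3 - 7/2) / (2 - (-2)) = -13/8
h(t) = -6 + (7/2)·(t + 2) + (-13/8)·(t + 2)t
Expanding: h(t) = -(13/8)t^2 + (1/4)t + 1

h(t) = -(13/8)t^2 + (1/4)t + 1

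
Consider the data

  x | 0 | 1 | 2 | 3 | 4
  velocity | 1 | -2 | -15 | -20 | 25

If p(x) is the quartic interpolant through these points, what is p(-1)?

0

L_0(-1) = (-2)·(-3)·(-4)·(-5)/[(-1)·(-2)·(-3)·(-4)] = 5
L_1(-1) = (-1)·(-3)·(-4)·(-5)/[(1)·(-1)·(-2)·(-3)] = -10
L_2(-1) = (-1)·(-2)·(-4)·(-5)/[(2)·(1)·(-1)·(-2)] = 10
L_3(-1) = (-1)·(-2)·(-3)·(-5)/[(3)·(2)·(1)·(-1)] = -5
L_4(-1) = (-1)·(-2)·(-3)·(-4)/[(4)·(3)·(2)·(1)] = 1
Sum: 1·(5) + (-2)·(-10) + (-15)·(10) + (-20)·(-5) + 25·(1) = 0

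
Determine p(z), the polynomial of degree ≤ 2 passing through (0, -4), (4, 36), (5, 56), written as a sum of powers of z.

Build the Lagrange basis polynomials:
L_0(z) = (z - 4)(z - 5) / [20] = (1/20)z^2 - (9/20)z + 1
L_1(z) = z(z - 5) / [-4] = -(1/4)z^2 + (5/4)z
L_2(z) = z(z - 4) / [5] = (1/5)z^2 - (4/5)z
p(z) = (-4)·L_0 + 36·L_1 + 56·L_2
  (-4)·L_0(z) = -(1/5)z^2 + (9/5)z - 4
  36·L_1(z) = -9z^2 + 45z
  56·L_2(z) = (56/5)z^2 - (224/5)z
Adding term by term: 2z^2 + 2z - 4

p(z) = 2z^2 + 2z - 4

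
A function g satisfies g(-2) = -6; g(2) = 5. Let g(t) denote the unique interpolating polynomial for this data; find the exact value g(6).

Evaluate each Lagrange basis at t = 6:
L_0(6) = (4)/[(-4)] = -1
L_1(6) = (8)/[(4)] = 2
Sum: (-6)·(-1) + 5·(2) = 16

16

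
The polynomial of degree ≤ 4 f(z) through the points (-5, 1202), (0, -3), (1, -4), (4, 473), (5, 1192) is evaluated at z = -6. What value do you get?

2523

Evaluate each Lagrange basis at z = -6:
L_0(-6) = (-6)·(-7)·(-10)·(-11)/[(-5)·(-6)·(-9)·(-10)] = 77/45
L_1(-6) = (-1)·(-7)·(-10)·(-11)/[(5)·(-1)·(-4)·(-5)] = -77/10
L_2(-6) = (-1)·(-6)·(-10)·(-11)/[(6)·(1)·(-3)·(-4)] = 55/6
L_3(-6) = (-1)·(-6)·(-7)·(-11)/[(9)·(4)·(3)·(-1)] = -77/18
L_4(-6) = (-1)·(-6)·(-7)·(-10)/[(10)·(5)·(4)·(1)] = 21/10
Sum: 1202·(77/45) + (-3)·(-77/10) + (-4)·(55/6) + 473·(-77/18) + 1192·(21/10) = 2523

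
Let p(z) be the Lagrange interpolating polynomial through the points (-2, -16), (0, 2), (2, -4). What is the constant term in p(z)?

L_0(z) = z(z - 2) / [8] = (1/8)z^2 - (1/4)z
L_1(z) = (z + 2)(z - 2) / [-4] = -(1/4)z^2 + 1
L_2(z) = (z + 2)z / [8] = (1/8)z^2 + (1/4)z
p(z) = (-16)·L_0 + 2·L_1 + (-4)·L_2
Only the constant term is needed; take it from each L_i and combine:
(-16)·(0) + 2·(1) + (-4)·(0) = 2

2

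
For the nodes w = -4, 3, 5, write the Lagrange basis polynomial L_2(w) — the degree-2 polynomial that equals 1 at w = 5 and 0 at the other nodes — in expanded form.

L_2(w) = (1/18)w^2 + (1/18)w - 2/3

L_2(w) = (w + 4)(w - 3) / [(9)·(2)]
       = (w^2 + w - 12) / (18)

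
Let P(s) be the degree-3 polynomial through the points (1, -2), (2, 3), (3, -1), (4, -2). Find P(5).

Evaluate each Lagrange basis at s = 5:
L_0(5) = (3)·(2)·(1)/[(-1)·(-2)·(-3)] = -1
L_1(5) = (4)·(2)·(1)/[(1)·(-1)·(-2)] = 4
L_2(5) = (4)·(3)·(1)/[(2)·(1)·(-1)] = -6
L_3(5) = (4)·(3)·(2)/[(3)·(2)·(1)] = 4
Sum: (-2)·(-1) + 3·(4) + (-1)·(-6) + (-2)·(4) = 12

12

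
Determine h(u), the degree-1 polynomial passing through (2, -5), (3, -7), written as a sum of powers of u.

Build the Lagrange basis polynomials:
L_0(u) = (u - 3) / [-1] = -u + 3
L_1(u) = (u - 2) / [1] = u - 2
h(u) = (-5)·L_0 + (-7)·L_1
  (-5)·L_0(u) = 5u - 15
  (-7)·L_1(u) = -7u + 14
Adding term by term: -2u - 1

h(u) = -2u - 1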